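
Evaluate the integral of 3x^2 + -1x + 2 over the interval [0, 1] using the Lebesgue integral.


The Lebesgue integral of a Riemann-integrable function agrees with the Riemann integral.
Antiderivative F(x) = (3/3)x^3 + (-1/2)x^2 + 2x
F(1) = (3/3)*1^3 + (-1/2)*1^2 + 2*1
     = (3/3)*1 + (-1/2)*1 + 2*1
     = 1 + -0.5 + 2
     = 2.5
F(0) = 0.0
Integral = F(1) - F(0) = 2.5 - 0.0 = 2.5


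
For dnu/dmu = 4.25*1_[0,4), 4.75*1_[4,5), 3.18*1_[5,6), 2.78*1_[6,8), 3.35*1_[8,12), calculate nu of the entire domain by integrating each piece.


Integrate each piece of the Radon-Nikodym derivative:
Step 1: integral_0^4 4.25 dx = 4.25*(4-0) = 4.25*4 = 17
Step 2: integral_4^5 4.75 dx = 4.75*(5-4) = 4.75*1 = 4.75
Step 3: integral_5^6 3.18 dx = 3.18*(6-5) = 3.18*1 = 3.18
Step 4: integral_6^8 2.78 dx = 2.78*(8-6) = 2.78*2 = 5.56
Step 5: integral_8^12 3.35 dx = 3.35*(12-8) = 3.35*4 = 13.4
Total: 17 + 4.75 + 3.18 + 5.56 + 13.4 = 43.89


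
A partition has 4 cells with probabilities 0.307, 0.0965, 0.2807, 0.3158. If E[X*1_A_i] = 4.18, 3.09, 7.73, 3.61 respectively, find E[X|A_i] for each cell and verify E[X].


For each cell A_i: E[X|A_i] = E[X*1_A_i] / P(A_i)
Step 1: E[X|A_1] = 4.18 / 0.307 = 13.615635
Step 2: E[X|A_2] = 3.09 / 0.0965 = 32.020725
Step 3: E[X|A_3] = 7.73 / 0.2807 = 27.538297
Step 4: E[X|A_4] = 3.61 / 0.3158 = 11.431286
Verification: E[X] = sum E[X*1_A_i] = 4.18 + 3.09 + 7.73 + 3.61 = 18.61


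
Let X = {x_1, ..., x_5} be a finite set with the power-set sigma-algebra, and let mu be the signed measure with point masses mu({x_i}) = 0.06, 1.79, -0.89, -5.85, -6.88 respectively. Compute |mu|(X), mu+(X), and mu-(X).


Step 1: Every measurable set is a union of atoms (the cells / points), so a Hahn decomposition is
  obtained by grouping atoms by sign: P = union of atoms with mu > 0, N = union of the remaining atoms.
  Atoms in P (indices): 1, 2;  atoms in N (indices): 3, 4, 5
  Positive values: 0.06, 1.79
  Negative values: -0.89, -5.85, -6.88
Step 2: mu+(X) = mu(P) = sum of positive atom values = 1.85
Step 3: mu-(X) = -mu(N) = sum of |negative atom values| = 13.62
Step 4: |mu|(X) = mu+(X) + mu-(X) = 1.85 + 13.62 = 15.47


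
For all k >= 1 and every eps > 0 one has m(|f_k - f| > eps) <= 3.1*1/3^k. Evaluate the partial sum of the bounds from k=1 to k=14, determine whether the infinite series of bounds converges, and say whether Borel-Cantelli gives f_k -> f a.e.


Step 1: List the terms 3.1*1/3^k for k = 1 to 14:
  k=1: 1.033333
  k=2: 0.344444
  k=3: 0.114815
  k=4: 0.038272
  k=5: 0.012757
  k=6: 0.004252
  k=7: 0.001417
  k=8: 4.724889e-04
  k=9: 1.574963e-04
  k=10: 5.249877e-05
  k=11: 1.749959e-05
  k=12: 5.833197e-06
  k=13: 1.944399e-06
  k=14: 6.481330e-07
Step 2: Partial sum = 1.033333 + 0.344444 + 0.114815 + 0.038272 + 0.012757 + 0.004252 + 0.001417 + 4.724889e-04 + 1.574963e-04 + 5.249877e-05 + 1.749959e-05 + 5.833197e-06 + 1.944399e-06 + 6.481330e-07
     = 1.55
Step 3: The full series sum_(k>=1) 3.1*1/3^k converges (geometric series with ratio 1/3 < 1; a constant multiple of a convergent series converges).
Step 4: Fix eps > 0. Since sum_k m(|f_k - f| > eps) < infinity, the Borel-Cantelli lemma gives
        m(limsup_k {|f_k - f| > eps}) = 0, i.e. for a.e. x, |f_k(x) - f(x)| <= eps for all large k.
        Applying this with eps = 1/j for j = 1, 2, ... and intersecting the countably many full-measure sets,
        for a.e. x we get limsup_k |f_k(x) - f(x)| <= 1/j for every j, hence f_k -> f almost everywhere.
Conclusion: series converges; Borel-Cantelli yields f_k -> f a.e.


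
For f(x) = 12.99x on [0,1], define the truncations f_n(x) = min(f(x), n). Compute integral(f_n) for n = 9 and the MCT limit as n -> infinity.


f(x) = 12.99x on [0,1]; f_n(x) = min(12.99x, n). At n = 9:
Step 1: f(x) reaches 9 at x = 9/12.99 = 0.692841
Step 2: integral(f_9) = integral(12.99x, 0, 0.692841) + integral(9, 0.692841, 1)
       = 12.99*0.692841^2/2 + 9*(1 - 0.692841)
       = 3.117783 + 2.764434
       = 5.882217
Step 3: As n -> infinity, f_n increases to f, so by MCT integral(f_n) -> integral(f) = 12.99/2 = 6.495.
Convergence: integral(f_9) = 5.882217 -> 6.495 as n -> infinity


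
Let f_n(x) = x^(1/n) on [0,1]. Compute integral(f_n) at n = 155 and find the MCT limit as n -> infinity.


At n = 155: f_155(x) = x^(1/155).
Step 1: integral(x^(1/155), 0, 1) = [x^(1/155+1) / (1/155+1)] from 0 to 1
     = 1 / (1/155 + 1) = 1 / ((155+1)/155) = 155/(155+1)
     = 155/156 = 0.99359
Step 2: As n -> infinity, f_n(x) = x^(1/n) -> 1 for x in (0,1], and f_n is increasing in n.
By MCT, lim_n integral(f_n) = integral(lim_n f_n) = integral(1, 0, 1) = 1.
Step 3: Verify convergence: 155/156 = 0.99359 -> 1


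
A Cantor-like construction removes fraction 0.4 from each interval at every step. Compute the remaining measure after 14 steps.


Step 1: At each step, fraction remaining = 1 - 0.4 = 0.6
Step 2: After 14 steps, measure = (0.6)^14
Result = 7.836416e-04


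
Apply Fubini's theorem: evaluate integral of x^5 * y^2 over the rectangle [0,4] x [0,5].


By Fubini's theorem, the double integral factors as a product of single integrals:
Step 1: integral_0^4 x^5 dx = [x^6/6] from 0 to 4
     = 4^6/6 = 682.666667
Step 2: integral_0^5 y^2 dy = [y^3/3] from 0 to 5
     = 5^3/3 = 41.666667
Step 3: Double integral = 682.666667 * 41.666667 = 28444.444444


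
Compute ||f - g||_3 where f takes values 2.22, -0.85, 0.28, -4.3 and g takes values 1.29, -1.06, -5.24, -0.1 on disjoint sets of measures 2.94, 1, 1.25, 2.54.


Step 1: Compute differences f_i - g_i:
  2.22 - 1.29 = 0.93
  -0.85 - -1.06 = 0.21
  0.28 - -5.24 = 5.52
  -4.3 - -0.1 = -4.2
Step 2: Compute |diff|^3 * measure for each set:
  |0.93|^3 * 2.94 = 0.804357 * 2.94 = 2.36481
  |0.21|^3 * 1 = 0.009261 * 1 = 0.009261
  |5.52|^3 * 1.25 = 168.196608 * 1.25 = 210.24576
  |-4.2|^3 * 2.54 = 74.088 * 2.54 = 188.18352
Step 3: Sum = 400.803351
Step 4: ||f-g||_3 = (400.803351)^(1/3) = 7.372992


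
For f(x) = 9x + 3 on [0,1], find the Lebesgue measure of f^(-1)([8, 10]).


f^(-1)([8, 10]) = {x : 8 <= 9x + 3 <= 10}
Solving: (8 - 3)/9 <= x <= (10 - 3)/9
= [0.555556, 0.777778]
Intersecting with [0,1]: [0.555556, 0.777778]
Measure = 0.777778 - 0.555556 = 0.222222


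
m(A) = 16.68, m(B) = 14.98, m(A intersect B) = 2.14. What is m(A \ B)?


m(A \ B) = m(A) - m(A n B)
= 16.68 - 2.14
= 14.54


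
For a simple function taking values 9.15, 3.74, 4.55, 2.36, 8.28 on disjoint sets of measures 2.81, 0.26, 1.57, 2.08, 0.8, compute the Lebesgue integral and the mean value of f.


Step 1: Integral = sum(value_i * measure_i)
= 9.15*2.81 + 3.74*0.26 + 4.55*1.57 + 2.36*2.08 + 8.28*0.8
= 25.7115 + 0.9724 + 7.1435 + 4.9088 + 6.624
= 45.3602
Step 2: Total measure of domain = 2.81 + 0.26 + 1.57 + 2.08 + 0.8 = 7.52
Step 3: Average value = 45.3602 / 7.52 = 6.031941


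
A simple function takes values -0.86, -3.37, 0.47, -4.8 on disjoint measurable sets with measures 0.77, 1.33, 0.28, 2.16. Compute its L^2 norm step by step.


Step 1: Compute |f_i|^2 for each value:
  |-0.86|^2 = 0.7396
  |-3.37|^2 = 11.3569
  |0.47|^2 = 0.2209
  |-4.8|^2 = 23.04
Step 2: Multiply by measures and sum:
  0.7396 * 0.77 = 0.569492
  11.3569 * 1.33 = 15.104677
  0.2209 * 0.28 = 0.061852
  23.04 * 2.16 = 49.7664
Sum = 0.569492 + 15.104677 + 0.061852 + 49.7664 = 65.502421
Step 3: Take the p-th root:
||f||_2 = (65.502421)^(1/2) = 8.093357


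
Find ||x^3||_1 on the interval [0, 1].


Step 1: ||f||_1 = (integral_0^1 |x^3|^1 dx)^(1/1)
     = (integral_0^1 x^3 dx)^(1/1)
Step 2: integral_0^1 x^3 dx = [x^4/(4)] from 0 to 1 = 1^4/4
     = 1/4 = 0.25
Step 3: ||f||_1 = (0.25)^(1/1) = 0.25


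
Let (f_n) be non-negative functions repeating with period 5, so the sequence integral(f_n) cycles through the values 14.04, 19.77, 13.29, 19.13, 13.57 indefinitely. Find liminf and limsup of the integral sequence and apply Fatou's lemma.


The sequence (integral(f_n)) is periodic with period 5, repeating the values 14.04, 19.77, 13.29, 19.13, 13.57 indefinitely.
Step 1: For a periodic sequence, every tail (a_m, a_(m+1), ...) contains all 5 period values infinitely often.
Step 2: Hence inf of every tail = min of the period values = min(14.04, 19.77, 13.29, 19.13, 13.57) = 13.29.
        liminf_n integral(f_n) = sup over m of (inf of tail from m) = 13.29.
Step 3: Similarly sup of every tail = max of the period values = 19.77.
        limsup_n integral(f_n) = 19.77.
Step 4: Fatou's lemma: integral(liminf_n f_n) <= liminf_n integral(f_n) = 13.29.
        So the integral of the pointwise liminf is at most 13.29.


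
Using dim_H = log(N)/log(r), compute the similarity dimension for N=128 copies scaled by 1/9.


For a self-similar set with N copies scaled by 1/r:
dim_H = log(N)/log(r) = log(128)/log(9)
= 4.85203/2.197225
= 2.208254


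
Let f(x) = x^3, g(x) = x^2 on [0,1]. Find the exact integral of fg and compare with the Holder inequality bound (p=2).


Step 1: Exact integral of f*g = integral(x^5, 0, 1) = 1/6
     = 0.166667
Step 2: Holder bound with p=2, q=2:
  ||f||_p = (integral x^6 dx)^(1/2) = (1/7)^(1/2) = 0.377964
  ||g||_q = (integral x^4 dx)^(1/2) = (1/5)^(1/2) = 0.447214
Step 3: Holder bound = ||f||_p * ||g||_q = 0.377964 * 0.447214 = 0.169031
Verification: 0.166667 <= 0.169031 (Holder holds)


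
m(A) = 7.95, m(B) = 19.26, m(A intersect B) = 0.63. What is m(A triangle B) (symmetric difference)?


m(A Delta B) = m(A) + m(B) - 2*m(A n B)
= 7.95 + 19.26 - 2*0.63
= 7.95 + 19.26 - 1.26
= 25.95


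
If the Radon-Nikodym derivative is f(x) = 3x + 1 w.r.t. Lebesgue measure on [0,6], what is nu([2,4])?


nu(A) = integral_A (dnu/dmu) dmu = integral_2^4 (3x + 1) dx
Step 1: Antiderivative F(x) = (3/2)x^2 + 1x
Step 2: F(4) = (3/2)*4^2 + 1*4 = 24 + 4 = 28
Step 3: F(2) = (3/2)*2^2 + 1*2 = 6 + 2 = 8
Step 4: nu([2,4]) = F(4) - F(2) = 28 - 8 = 20


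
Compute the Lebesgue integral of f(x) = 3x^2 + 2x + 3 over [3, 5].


The Lebesgue integral of a Riemann-integrable function agrees with the Riemann integral.
Antiderivative F(x) = (3/3)x^3 + (2/2)x^2 + 3x
F(5) = (3/3)*5^3 + (2/2)*5^2 + 3*5
     = (3/3)*125 + (2/2)*25 + 3*5
     = 125 + 25 + 15
     = 165
F(3) = 45
Integral = F(5) - F(3) = 165 - 45 = 120


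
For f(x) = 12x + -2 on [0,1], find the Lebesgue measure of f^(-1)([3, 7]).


f^(-1)([3, 7]) = {x : 3 <= 12x + -2 <= 7}
Solving: (3 - -2)/12 <= x <= (7 - -2)/12
= [0.416667, 0.75]
Intersecting with [0,1]: [0.416667, 0.75]
Measure = 0.75 - 0.416667 = 0.333333


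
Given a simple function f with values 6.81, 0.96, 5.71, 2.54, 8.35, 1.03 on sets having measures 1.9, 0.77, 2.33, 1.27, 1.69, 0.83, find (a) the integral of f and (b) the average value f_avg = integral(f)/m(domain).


Step 1: Integral = sum(value_i * measure_i)
= 6.81*1.9 + 0.96*0.77 + 5.71*2.33 + 2.54*1.27 + 8.35*1.69 + 1.03*0.83
= 12.939 + 0.7392 + 13.3043 + 3.2258 + 14.1115 + 0.8549
= 45.1747
Step 2: Total measure of domain = 1.9 + 0.77 + 2.33 + 1.27 + 1.69 + 0.83 = 8.79
Step 3: Average value = 45.1747 / 8.79 = 5.139329


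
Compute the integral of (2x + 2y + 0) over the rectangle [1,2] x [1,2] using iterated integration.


By Fubini, integrate in x first, then y.
Step 1: Fix y, integrate over x in [1,2]:
  integral(2x + 2y + 0, x=1..2)
  = 2*(2^2 - 1^2)/2 + (2y + 0)*(2 - 1)
  = 3 + (2y + 0)*1
  = 3 + 2y + 0
  = 3 + 2y
Step 2: Integrate over y in [1,2]:
  integral(3 + 2y, y=1..2)
  = 3*1 + 2*(2^2 - 1^2)/2
  = 3 + 3
  = 6


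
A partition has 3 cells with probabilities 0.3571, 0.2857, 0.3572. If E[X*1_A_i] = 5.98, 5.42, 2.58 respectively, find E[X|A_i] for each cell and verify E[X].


For each cell A_i: E[X|A_i] = E[X*1_A_i] / P(A_i)
Step 1: E[X|A_1] = 5.98 / 0.3571 = 16.74601
Step 2: E[X|A_2] = 5.42 / 0.2857 = 18.970949
Step 3: E[X|A_3] = 2.58 / 0.3572 = 7.222844
Verification: E[X] = sum E[X*1_A_i] = 5.98 + 5.42 + 2.58 = 13.98


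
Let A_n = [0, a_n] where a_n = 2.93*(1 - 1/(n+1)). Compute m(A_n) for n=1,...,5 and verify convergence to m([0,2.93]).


By continuity of measure from below: if A_n increases to A, then m(A_n) -> m(A).
Here A = [0, 2.93], so m(A) = 2.93
Step 1: a_1 = 2.93*(1 - 1/2) = 1.465, m(A_1) = 1.465
Step 2: a_2 = 2.93*(1 - 1/3) = 1.9533, m(A_2) = 1.9533
Step 3: a_3 = 2.93*(1 - 1/4) = 2.1975, m(A_3) = 2.1975
Step 4: a_4 = 2.93*(1 - 1/5) = 2.344, m(A_4) = 2.344
Step 5: a_5 = 2.93*(1 - 1/6) = 2.4417, m(A_5) = 2.4417
Limit: m(A_n) -> m([0,2.93]) = 2.93


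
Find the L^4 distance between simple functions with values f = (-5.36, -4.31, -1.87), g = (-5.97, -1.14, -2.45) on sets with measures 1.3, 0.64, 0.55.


Step 1: Compute differences f_i - g_i:
  -5.36 - -5.97 = 0.61
  -4.31 - -1.14 = -3.17
  -1.87 - -2.45 = 0.58
Step 2: Compute |diff|^4 * measure for each set:
  |0.61|^4 * 1.3 = 0.138458 * 1.3 = 0.179996
  |-3.17|^4 * 0.64 = 100.980391 * 0.64 = 64.62745
  |0.58|^4 * 0.55 = 0.113165 * 0.55 = 0.062241
Step 3: Sum = 64.869687
Step 4: ||f-g||_4 = (64.869687)^(1/4) = 2.837987


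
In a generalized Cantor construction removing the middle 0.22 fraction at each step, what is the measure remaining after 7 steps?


Step 1: At each step, fraction remaining = 1 - 0.22 = 0.78
Step 2: After 7 steps, measure = (0.78)^7
Result = 0.175656


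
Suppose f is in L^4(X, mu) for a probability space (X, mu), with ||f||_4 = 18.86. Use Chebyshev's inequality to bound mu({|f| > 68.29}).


Chebyshev/Markov inequality: mu(|f| > eps) <= (||f||_p / eps)^p
Step 1: ||f||_4 / eps = 18.86 / 68.29 = 0.276175
Step 2: Raise to power p = 4:
  (0.276175)^4 = 0.005818
Step 3: Therefore mu(|f| > 68.29) <= 0.005818


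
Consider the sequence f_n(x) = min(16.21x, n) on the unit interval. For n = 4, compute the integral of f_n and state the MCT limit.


f(x) = 16.21x on [0,1]; f_n(x) = min(16.21x, n). At n = 4:
Step 1: f(x) reaches 4 at x = 4/16.21 = 0.246761
Step 2: integral(f_4) = integral(16.21x, 0, 0.246761) + integral(4, 0.246761, 1)
       = 16.21*0.246761^2/2 + 4*(1 - 0.246761)
       = 0.493523 + 3.012955
       = 3.506477
Step 3: As n -> infinity, f_n increases to f, so by MCT integral(f_n) -> integral(f) = 16.21/2 = 8.105.
Convergence: integral(f_4) = 3.506477 -> 8.105 as n -> infinity


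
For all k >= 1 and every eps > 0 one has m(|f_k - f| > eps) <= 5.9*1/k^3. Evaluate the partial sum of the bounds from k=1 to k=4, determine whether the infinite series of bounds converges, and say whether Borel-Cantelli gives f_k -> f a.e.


Step 1: List the terms 5.9*1/k^3 for k = 1 to 4:
  k=1: 5.9
  k=2: 0.7375
  k=3: 0.218519
  k=4: 0.092188
Step 2: Partial sum = 5.9 + 0.7375 + 0.218519 + 0.092188
     = 6.948206
Step 3: The full series sum_(k>=1) 5.9*1/k^3 converges (p-series with p = 3 > 1; a constant multiple of a convergent series converges).
Step 4: Fix eps > 0. Since sum_k m(|f_k - f| > eps) < infinity, the Borel-Cantelli lemma gives
        m(limsup_k {|f_k - f| > eps}) = 0, i.e. for a.e. x, |f_k(x) - f(x)| <= eps for all large k.
        Applying this with eps = 1/j for j = 1, 2, ... and intersecting the countably many full-measure sets,
        for a.e. x we get limsup_k |f_k(x) - f(x)| <= 1/j for every j, hence f_k -> f almost everywhere.
Conclusion: series converges; Borel-Cantelli yields f_k -> f a.e.


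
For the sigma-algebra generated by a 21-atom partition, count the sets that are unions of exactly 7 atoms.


Each element of F is a union of some subset of the 21 atoms.
Elements that are unions of exactly 7 atoms correspond to 7-element subsets of the 21 atoms.
Count = C(21, 7) = 21! / (7! * 14!) = 116280.


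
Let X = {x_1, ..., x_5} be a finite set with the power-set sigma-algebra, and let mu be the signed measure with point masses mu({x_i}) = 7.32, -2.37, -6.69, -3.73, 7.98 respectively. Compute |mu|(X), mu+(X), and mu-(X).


Step 1: Every measurable set is a union of atoms (the cells / points), so a Hahn decomposition is
  obtained by grouping atoms by sign: P = union of atoms with mu > 0, N = union of the remaining atoms.
  Atoms in P (indices): 1, 5;  atoms in N (indices): 2, 3, 4
  Positive values: 7.32, 7.98
  Negative values: -2.37, -6.69, -3.73
Step 2: mu+(X) = mu(P) = sum of positive atom values = 15.3
Step 3: mu-(X) = -mu(N) = sum of |negative atom values| = 12.79
Step 4: |mu|(X) = mu+(X) + mu-(X) = 15.3 + 12.79 = 28.09


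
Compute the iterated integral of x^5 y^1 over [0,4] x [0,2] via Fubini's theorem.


By Fubini's theorem, the double integral factors as a product of single integrals:
Step 1: integral_0^4 x^5 dx = [x^6/6] from 0 to 4
     = 4^6/6 = 682.666667
Step 2: integral_0^2 y^1 dy = [y^2/2] from 0 to 2
     = 2^2/2 = 2
Step 3: Double integral = 682.666667 * 2 = 1365.333333


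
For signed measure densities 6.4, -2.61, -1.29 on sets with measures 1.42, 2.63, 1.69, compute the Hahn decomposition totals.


Step 1: Compute signed measure on each set:
  Set 1: 6.4 * 1.42 = 9.088
  Set 2: -2.61 * 2.63 = -6.8643
  Set 3: -1.29 * 1.69 = -2.1801
Step 2: Total signed measure = (9.088) + (-6.8643) + (-2.1801)
     = 0.0436
Step 3: Positive part mu+(X) = sum of positive contributions = 9.088
Step 4: Negative part mu-(X) = |sum of negative contributions| = 9.0444


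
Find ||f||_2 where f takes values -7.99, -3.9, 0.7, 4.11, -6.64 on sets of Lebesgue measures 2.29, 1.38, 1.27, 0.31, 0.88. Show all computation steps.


Step 1: Compute |f_i|^2 for each value:
  |-7.99|^2 = 63.8401
  |-3.9|^2 = 15.21
  |0.7|^2 = 0.49
  |4.11|^2 = 16.8921
  |-6.64|^2 = 44.0896
Step 2: Multiply by measures and sum:
  63.8401 * 2.29 = 146.193829
  15.21 * 1.38 = 20.9898
  0.49 * 1.27 = 0.6223
  16.8921 * 0.31 = 5.236551
  44.0896 * 0.88 = 38.798848
Sum = 146.193829 + 20.9898 + 0.6223 + 5.236551 + 38.798848 = 211.841328
Step 3: Take the p-th root:
||f||_2 = (211.841328)^(1/2) = 14.55477


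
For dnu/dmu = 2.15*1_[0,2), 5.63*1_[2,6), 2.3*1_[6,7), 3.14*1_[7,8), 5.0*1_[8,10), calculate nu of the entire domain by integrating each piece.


Integrate each piece of the Radon-Nikodym derivative:
Step 1: integral_0^2 2.15 dx = 2.15*(2-0) = 2.15*2 = 4.3
Step 2: integral_2^6 5.63 dx = 5.63*(6-2) = 5.63*4 = 22.52
Step 3: integral_6^7 2.3 dx = 2.3*(7-6) = 2.3*1 = 2.3
Step 4: integral_7^8 3.14 dx = 3.14*(8-7) = 3.14*1 = 3.14
Step 5: integral_8^10 5.0 dx = 5.0*(10-8) = 5.0*2 = 10
Total: 4.3 + 22.52 + 2.3 + 3.14 + 10 = 42.26


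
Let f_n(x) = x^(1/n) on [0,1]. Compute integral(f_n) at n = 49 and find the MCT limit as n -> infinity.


At n = 49: f_49(x) = x^(1/49).
Step 1: integral(x^(1/49), 0, 1) = [x^(1/49+1) / (1/49+1)] from 0 to 1
     = 1 / (1/49 + 1) = 1 / ((49+1)/49) = 49/(49+1)
     = 49/50 = 0.98
Step 2: As n -> infinity, f_n(x) = x^(1/n) -> 1 for x in (0,1], and f_n is increasing in n.
By MCT, lim_n integral(f_n) = integral(lim_n f_n) = integral(1, 0, 1) = 1.
Step 3: Verify convergence: 49/50 = 0.98 -> 1


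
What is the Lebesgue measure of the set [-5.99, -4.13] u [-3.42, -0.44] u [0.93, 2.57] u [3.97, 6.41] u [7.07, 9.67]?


For pairwise disjoint intervals, m(union) = sum of lengths.
= (-4.13 - -5.99) + (-0.44 - -3.42) + (2.57 - 0.93) + (6.41 - 3.97) + (9.67 - 7.07)
= 1.86 + 2.98 + 1.64 + 2.44 + 2.6
= 11.52


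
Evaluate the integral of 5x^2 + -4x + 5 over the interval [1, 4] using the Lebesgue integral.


The Lebesgue integral of a Riemann-integrable function agrees with the Riemann integral.
Antiderivative F(x) = (5/3)x^3 + (-4/2)x^2 + 5x
F(4) = (5/3)*4^3 + (-4/2)*4^2 + 5*4
     = (5/3)*64 + (-4/2)*16 + 5*4
     = 106.666667 + -32 + 20
     = 94.666667
F(1) = 4.666667
Integral = F(4) - F(1) = 94.666667 - 4.666667 = 90


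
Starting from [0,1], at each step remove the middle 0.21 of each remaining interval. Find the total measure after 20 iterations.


Step 1: At each step, fraction remaining = 1 - 0.21 = 0.79
Step 2: After 20 steps, measure = (0.79)^20
Result = 0.008965


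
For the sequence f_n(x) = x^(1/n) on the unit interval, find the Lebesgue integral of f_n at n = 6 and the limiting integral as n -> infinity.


At n = 6: f_6(x) = x^(1/6).
Step 1: integral(x^(1/6), 0, 1) = [x^(1/6+1) / (1/6+1)] from 0 to 1
     = 1 / (1/6 + 1) = 1 / ((6+1)/6) = 6/(6+1)
     = 6/7 = 0.857143
Step 2: As n -> infinity, f_n(x) = x^(1/n) -> 1 for x in (0,1], and f_n is increasing in n.
By MCT, lim_n integral(f_n) = integral(lim_n f_n) = integral(1, 0, 1) = 1.
Step 3: Verify convergence: 6/7 = 0.857143 -> 1


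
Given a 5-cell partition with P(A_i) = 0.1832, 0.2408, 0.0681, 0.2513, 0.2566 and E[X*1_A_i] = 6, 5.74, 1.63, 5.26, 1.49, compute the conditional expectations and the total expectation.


For each cell A_i: E[X|A_i] = E[X*1_A_i] / P(A_i)
Step 1: E[X|A_1] = 6 / 0.1832 = 32.751092
Step 2: E[X|A_2] = 5.74 / 0.2408 = 23.837209
Step 3: E[X|A_3] = 1.63 / 0.0681 = 23.935389
Step 4: E[X|A_4] = 5.26 / 0.2513 = 20.931158
Step 5: E[X|A_5] = 1.49 / 0.2566 = 5.806703
Verification: E[X] = sum E[X*1_A_i] = 6 + 5.74 + 1.63 + 5.26 + 1.49 = 20.12


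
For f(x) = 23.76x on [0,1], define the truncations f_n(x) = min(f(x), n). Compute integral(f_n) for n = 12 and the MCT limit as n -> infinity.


f(x) = 23.76x on [0,1]; f_n(x) = min(23.76x, n). At n = 12:
Step 1: f(x) reaches 12 at x = 12/23.76 = 0.505051
Step 2: integral(f_12) = integral(23.76x, 0, 0.505051) + integral(12, 0.505051, 1)
       = 23.76*0.505051^2/2 + 12*(1 - 0.505051)
       = 3.030303 + 5.939394
       = 8.969697
Step 3: As n -> infinity, f_n increases to f, so by MCT integral(f_n) -> integral(f) = 23.76/2 = 11.88.
Convergence: integral(f_12) = 8.969697 -> 11.88 as n -> infinity


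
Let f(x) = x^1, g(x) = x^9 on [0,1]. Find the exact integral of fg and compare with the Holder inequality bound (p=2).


Step 1: Exact integral of f*g = integral(x^10, 0, 1) = 1/11
     = 0.090909
Step 2: Holder bound with p=2, q=2:
  ||f||_p = (integral x^2 dx)^(1/2) = (1/3)^(1/2) = 0.57735
  ||g||_q = (integral x^18 dx)^(1/2) = (1/19)^(1/2) = 0.229416
Step 3: Holder bound = ||f||_p * ||g||_q = 0.57735 * 0.229416 = 0.132453
Verification: 0.090909 <= 0.132453 (Holder holds)


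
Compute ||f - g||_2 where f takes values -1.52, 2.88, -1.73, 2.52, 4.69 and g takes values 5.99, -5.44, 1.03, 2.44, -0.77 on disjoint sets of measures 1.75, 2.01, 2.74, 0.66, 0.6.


Step 1: Compute differences f_i - g_i:
  -1.52 - 5.99 = -7.51
  2.88 - -5.44 = 8.32
  -1.73 - 1.03 = -2.76
  2.52 - 2.44 = 0.08
  4.69 - -0.77 = 5.46
Step 2: Compute |diff|^2 * measure for each set:
  |-7.51|^2 * 1.75 = 56.4001 * 1.75 = 98.700175
  |8.32|^2 * 2.01 = 69.2224 * 2.01 = 139.137024
  |-2.76|^2 * 2.74 = 7.6176 * 2.74 = 20.872224
  |0.08|^2 * 0.66 = 0.0064 * 0.66 = 0.004224
  |5.46|^2 * 0.6 = 29.8116 * 0.6 = 17.88696
Step 3: Sum = 276.600607
Step 4: ||f-g||_2 = (276.600607)^(1/2) = 16.631314


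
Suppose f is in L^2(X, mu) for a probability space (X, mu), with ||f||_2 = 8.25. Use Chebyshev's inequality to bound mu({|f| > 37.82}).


Chebyshev/Markov inequality: mu(|f| > eps) <= (||f||_p / eps)^p
Step 1: ||f||_2 / eps = 8.25 / 37.82 = 0.218139
Step 2: Raise to power p = 2:
  (0.218139)^2 = 0.047584
Step 3: Therefore mu(|f| > 37.82) <= 0.047584


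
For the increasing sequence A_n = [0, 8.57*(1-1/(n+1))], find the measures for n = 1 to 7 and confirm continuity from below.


By continuity of measure from below: if A_n increases to A, then m(A_n) -> m(A).
Here A = [0, 8.57], so m(A) = 8.57
Step 1: a_1 = 8.57*(1 - 1/2) = 4.285, m(A_1) = 4.285
Step 2: a_2 = 8.57*(1 - 1/3) = 5.7133, m(A_2) = 5.7133
Step 3: a_3 = 8.57*(1 - 1/4) = 6.4275, m(A_3) = 6.4275
Step 4: a_4 = 8.57*(1 - 1/5) = 6.856, m(A_4) = 6.856
Step 5: a_5 = 8.57*(1 - 1/6) = 7.1417, m(A_5) = 7.1417
Step 6: a_6 = 8.57*(1 - 1/7) = 7.3457, m(A_6) = 7.3457
Step 7: a_7 = 8.57*(1 - 1/8) = 7.4988, m(A_7) = 7.4988
Limit: m(A_n) -> m([0,8.57]) = 8.57


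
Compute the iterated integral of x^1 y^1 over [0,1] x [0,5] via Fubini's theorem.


By Fubini's theorem, the double integral factors as a product of single integrals:
Step 1: integral_0^1 x^1 dx = [x^2/2] from 0 to 1
     = 1^2/2 = 0.5
Step 2: integral_0^5 y^1 dy = [y^2/2] from 0 to 5
     = 5^2/2 = 12.5
Step 3: Double integral = 0.5 * 12.5 = 6.25


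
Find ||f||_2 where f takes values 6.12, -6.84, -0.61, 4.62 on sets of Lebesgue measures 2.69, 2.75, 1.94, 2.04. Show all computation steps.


Step 1: Compute |f_i|^2 for each value:
  |6.12|^2 = 37.4544
  |-6.84|^2 = 46.7856
  |-0.61|^2 = 0.3721
  |4.62|^2 = 21.3444
Step 2: Multiply by measures and sum:
  37.4544 * 2.69 = 100.752336
  46.7856 * 2.75 = 128.6604
  0.3721 * 1.94 = 0.721874
  21.3444 * 2.04 = 43.542576
Sum = 100.752336 + 128.6604 + 0.721874 + 43.542576 = 273.677186
Step 3: Take the p-th root:
||f||_2 = (273.677186)^(1/2) = 16.543192


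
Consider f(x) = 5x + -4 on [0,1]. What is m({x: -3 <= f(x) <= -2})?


f^(-1)([-3, -2]) = {x : -3 <= 5x + -4 <= -2}
Solving: (-3 - -4)/5 <= x <= (-2 - -4)/5
= [0.2, 0.4]
Intersecting with [0,1]: [0.2, 0.4]
Measure = 0.4 - 0.2 = 0.2


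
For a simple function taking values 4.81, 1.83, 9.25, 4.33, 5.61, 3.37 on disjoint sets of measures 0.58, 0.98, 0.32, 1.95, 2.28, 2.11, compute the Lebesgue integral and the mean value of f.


Step 1: Integral = sum(value_i * measure_i)
= 4.81*0.58 + 1.83*0.98 + 9.25*0.32 + 4.33*1.95 + 5.61*2.28 + 3.37*2.11
= 2.7898 + 1.7934 + 2.96 + 8.4435 + 12.7908 + 7.1107
= 35.8882
Step 2: Total measure of domain = 0.58 + 0.98 + 0.32 + 1.95 + 2.28 + 2.11 = 8.22
Step 3: Average value = 35.8882 / 8.22 = 4.365961


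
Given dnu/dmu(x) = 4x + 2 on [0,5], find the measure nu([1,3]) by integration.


nu(A) = integral_A (dnu/dmu) dmu = integral_1^3 (4x + 2) dx
Step 1: Antiderivative F(x) = (4/2)x^2 + 2x
Step 2: F(3) = (4/2)*3^2 + 2*3 = 18 + 6 = 24
Step 3: F(1) = (4/2)*1^2 + 2*1 = 2 + 2 = 4
Step 4: nu([1,3]) = F(3) - F(1) = 24 - 4 = 20


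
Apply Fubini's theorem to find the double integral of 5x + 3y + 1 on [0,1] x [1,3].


By Fubini, integrate in x first, then y.
Step 1: Fix y, integrate over x in [0,1]:
  integral(5x + 3y + 1, x=0..1)
  = 5*(1^2 - 0^2)/2 + (3y + 1)*(1 - 0)
  = 2.5 + (3y + 1)*1
  = 2.5 + 3y + 1
  = 3.5 + 3y
Step 2: Integrate over y in [1,3]:
  integral(3.5 + 3y, y=1..3)
  = 3.5*2 + 3*(3^2 - 1^2)/2
  = 7 + 12
  = 19


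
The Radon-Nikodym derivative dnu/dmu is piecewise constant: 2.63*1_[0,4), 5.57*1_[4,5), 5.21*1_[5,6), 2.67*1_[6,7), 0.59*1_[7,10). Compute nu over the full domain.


Integrate each piece of the Radon-Nikodym derivative:
Step 1: integral_0^4 2.63 dx = 2.63*(4-0) = 2.63*4 = 10.52
Step 2: integral_4^5 5.57 dx = 5.57*(5-4) = 5.57*1 = 5.57
Step 3: integral_5^6 5.21 dx = 5.21*(6-5) = 5.21*1 = 5.21
Step 4: integral_6^7 2.67 dx = 2.67*(7-6) = 2.67*1 = 2.67
Step 5: integral_7^10 0.59 dx = 0.59*(10-7) = 0.59*3 = 1.77
Total: 10.52 + 5.57 + 5.21 + 2.67 + 1.77 = 25.74


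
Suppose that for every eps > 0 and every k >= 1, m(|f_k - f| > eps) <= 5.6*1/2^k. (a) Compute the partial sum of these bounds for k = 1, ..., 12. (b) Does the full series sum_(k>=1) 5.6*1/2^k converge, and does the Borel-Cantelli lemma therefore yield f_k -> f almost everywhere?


Step 1: List the terms 5.6*1/2^k for k = 1 to 12:
  k=1: 2.8
  k=2: 1.4
  k=3: 0.7
  k=4: 0.35
  k=5: 0.175
  k=6: 0.0875
  k=7: 0.04375
  k=8: 0.021875
  k=9: 0.010937
  k=10: 0.005469
  k=11: 0.002734
  k=12: 0.001367
Step 2: Partial sum = 2.8 + 1.4 + 0.7 + 0.35 + 0.175 + 0.0875 + 0.04375 + 0.021875 + 0.010937 + 0.005469 + 0.002734 + 0.001367
     = 5.598633
Step 3: The full series sum_(k>=1) 5.6*1/2^k converges (geometric series with ratio 1/2 < 1; a constant multiple of a convergent series converges).
Step 4: Fix eps > 0. Since sum_k m(|f_k - f| > eps) < infinity, the Borel-Cantelli lemma gives
        m(limsup_k {|f_k - f| > eps}) = 0, i.e. for a.e. x, |f_k(x) - f(x)| <= eps for all large k.
        Applying this with eps = 1/j for j = 1, 2, ... and intersecting the countably many full-measure sets,
        for a.e. x we get limsup_k |f_k(x) - f(x)| <= 1/j for every j, hence f_k -> f almost everywhere.
Conclusion: series converges; Borel-Cantelli yields f_k -> f a.e.


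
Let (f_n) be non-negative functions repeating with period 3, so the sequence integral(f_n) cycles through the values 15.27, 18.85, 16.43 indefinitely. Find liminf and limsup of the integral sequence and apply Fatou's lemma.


The sequence (integral(f_n)) is periodic with period 3, repeating the values 15.27, 18.85, 16.43 indefinitely.
Step 1: For a periodic sequence, every tail (a_m, a_(m+1), ...) contains all 3 period values infinitely often.
Step 2: Hence inf of every tail = min of the period values = min(15.27, 18.85, 16.43) = 15.27.
        liminf_n integral(f_n) = sup over m of (inf of tail from m) = 15.27.
Step 3: Similarly sup of every tail = max of the period values = 18.85.
        limsup_n integral(f_n) = 18.85.
Step 4: Fatou's lemma: integral(liminf_n f_n) <= liminf_n integral(f_n) = 15.27.
        So the integral of the pointwise liminf is at most 15.27.


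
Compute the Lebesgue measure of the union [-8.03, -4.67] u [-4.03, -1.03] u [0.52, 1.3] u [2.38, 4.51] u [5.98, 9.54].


For pairwise disjoint intervals, m(union) = sum of lengths.
= (-4.67 - -8.03) + (-1.03 - -4.03) + (1.3 - 0.52) + (4.51 - 2.38) + (9.54 - 5.98)
= 3.36 + 3 + 0.78 + 2.13 + 3.56
= 12.83


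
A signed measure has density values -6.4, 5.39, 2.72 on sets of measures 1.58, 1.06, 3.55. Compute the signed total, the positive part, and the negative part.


Step 1: Compute signed measure on each set:
  Set 1: -6.4 * 1.58 = -10.112
  Set 2: 5.39 * 1.06 = 5.7134
  Set 3: 2.72 * 3.55 = 9.656
Step 2: Total signed measure = (-10.112) + (5.7134) + (9.656)
     = 5.2574
Step 3: Positive part mu+(X) = sum of positive contributions = 15.3694
Step 4: Negative part mu-(X) = |sum of negative contributions| = 10.112


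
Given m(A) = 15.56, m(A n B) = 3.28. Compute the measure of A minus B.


m(A \ B) = m(A) - m(A n B)
= 15.56 - 3.28
= 12.28


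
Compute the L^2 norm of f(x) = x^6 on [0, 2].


Step 1: ||f||_2 = (integral_0^2 |x^6|^2 dx)^(1/2)
     = (integral_0^2 x^12 dx)^(1/2)
Step 2: integral_0^2 x^12 dx = [x^13/(13)] from 0 to 2 = 2^13/13
     = 8192/13 = 630.153846
Step 3: ||f||_2 = (630.153846)^(1/2) = 25.102865


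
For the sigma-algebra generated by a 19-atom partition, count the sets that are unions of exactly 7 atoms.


Each element of F is a union of some subset of the 19 atoms.
Elements that are unions of exactly 7 atoms correspond to 7-element subsets of the 19 atoms.
Count = C(19, 7) = 19! / (7! * 12!) = 50388.


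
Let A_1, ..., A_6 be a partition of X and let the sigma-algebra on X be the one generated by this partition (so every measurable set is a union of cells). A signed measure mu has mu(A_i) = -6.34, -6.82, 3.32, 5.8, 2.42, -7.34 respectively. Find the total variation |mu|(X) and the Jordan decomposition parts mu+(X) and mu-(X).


Step 1: Every measurable set is a union of atoms (the cells / points), so a Hahn decomposition is
  obtained by grouping atoms by sign: P = union of atoms with mu > 0, N = union of the remaining atoms.
  Atoms in P (indices): 3, 4, 5;  atoms in N (indices): 1, 2, 6
  Positive values: 3.32, 5.8, 2.42
  Negative values: -6.34, -6.82, -7.34
Step 2: mu+(X) = mu(P) = sum of positive atom values = 11.54
Step 3: mu-(X) = -mu(N) = sum of |negative atom values| = 20.5
Step 4: |mu|(X) = mu+(X) + mu-(X) = 11.54 + 20.5 = 32.04


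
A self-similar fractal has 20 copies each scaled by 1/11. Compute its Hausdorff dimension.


For a self-similar set with N copies scaled by 1/r:
dim_H = log(N)/log(r) = log(20)/log(11)
= 2.995732/2.397895
= 1.249317


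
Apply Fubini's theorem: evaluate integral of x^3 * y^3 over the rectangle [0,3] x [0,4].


By Fubini's theorem, the double integral factors as a product of single integrals:
Step 1: integral_0^3 x^3 dx = [x^4/4] from 0 to 3
     = 3^4/4 = 20.25
Step 2: integral_0^4 y^3 dy = [y^4/4] from 0 to 4
     = 4^4/4 = 64
Step 3: Double integral = 20.25 * 64 = 1296


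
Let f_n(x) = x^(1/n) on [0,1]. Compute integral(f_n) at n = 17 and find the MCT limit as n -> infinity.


At n = 17: f_17(x) = x^(1/17).
Step 1: integral(x^(1/17), 0, 1) = [x^(1/17+1) / (1/17+1)] from 0 to 1
     = 1 / (1/17 + 1) = 1 / ((17+1)/17) = 17/(17+1)
     = 17/18 = 0.944444
Step 2: As n -> infinity, f_n(x) = x^(1/n) -> 1 for x in (0,1], and f_n is increasing in n.
By MCT, lim_n integral(f_n) = integral(lim_n f_n) = integral(1, 0, 1) = 1.
Step 3: Verify convergence: 17/18 = 0.944444 -> 1


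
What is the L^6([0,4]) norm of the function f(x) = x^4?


Step 1: ||f||_6 = (integral_0^4 |x^4|^6 dx)^(1/6)
     = (integral_0^4 x^24 dx)^(1/6)
Step 2: integral_0^4 x^24 dx = [x^25/(25)] from 0 to 4 = 4^25/25
     = 1125899906842624/25 = 4.503600e+13
Step 3: ||f||_6 = (4.503600e+13)^(1/6) = 188.622413


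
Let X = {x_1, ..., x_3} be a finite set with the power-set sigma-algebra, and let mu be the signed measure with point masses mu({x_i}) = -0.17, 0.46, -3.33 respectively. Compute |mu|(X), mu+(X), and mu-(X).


Step 1: Every measurable set is a union of atoms (the cells / points), so a Hahn decomposition is
  obtained by grouping atoms by sign: P = union of atoms with mu > 0, N = union of the remaining atoms.
  Atoms in P (indices): 2;  atoms in N (indices): 1, 3
  Positive values: 0.46
  Negative values: -0.17, -3.33
Step 2: mu+(X) = mu(P) = sum of positive atom values = 0.46
Step 3: mu-(X) = -mu(N) = sum of |negative atom values| = 3.5
Step 4: |mu|(X) = mu+(X) + mu-(X) = 0.46 + 3.5 = 3.96


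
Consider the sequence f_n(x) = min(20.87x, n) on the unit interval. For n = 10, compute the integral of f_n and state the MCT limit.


f(x) = 20.87x on [0,1]; f_n(x) = min(20.87x, n). At n = 10:
Step 1: f(x) reaches 10 at x = 10/20.87 = 0.479157
Step 2: integral(f_10) = integral(20.87x, 0, 0.479157) + integral(10, 0.479157, 1)
       = 20.87*0.479157^2/2 + 10*(1 - 0.479157)
       = 2.395783 + 5.208433
       = 7.604217
Step 3: As n -> infinity, f_n increases to f, so by MCT integral(f_n) -> integral(f) = 20.87/2 = 10.435.
Convergence: integral(f_10) = 7.604217 -> 10.435 as n -> infinity


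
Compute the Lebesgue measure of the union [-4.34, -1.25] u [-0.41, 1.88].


For pairwise disjoint intervals, m(union) = sum of lengths.
= (-1.25 - -4.34) + (1.88 - -0.41)
= 3.09 + 2.29
= 5.38


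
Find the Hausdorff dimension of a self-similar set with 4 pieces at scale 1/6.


For a self-similar set with N copies scaled by 1/r:
dim_H = log(N)/log(r) = log(4)/log(6)
= 1.386294/1.791759
= 0.773706


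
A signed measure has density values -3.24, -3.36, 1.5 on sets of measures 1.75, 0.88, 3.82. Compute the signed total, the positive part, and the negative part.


Step 1: Compute signed measure on each set:
  Set 1: -3.24 * 1.75 = -5.67
  Set 2: -3.36 * 0.88 = -2.9568
  Set 3: 1.5 * 3.82 = 5.73
Step 2: Total signed measure = (-5.67) + (-2.9568) + (5.73)
     = -2.8968
Step 3: Positive part mu+(X) = sum of positive contributions = 5.73
Step 4: Negative part mu-(X) = |sum of negative contributions| = 8.6268


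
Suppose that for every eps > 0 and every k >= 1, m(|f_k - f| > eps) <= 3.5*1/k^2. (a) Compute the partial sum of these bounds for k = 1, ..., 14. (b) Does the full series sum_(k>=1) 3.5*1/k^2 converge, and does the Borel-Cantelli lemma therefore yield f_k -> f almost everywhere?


Step 1: List the terms 3.5*1/k^2 for k = 1 to 14:
  k=1: 3.5
  k=2: 0.875
  k=3: 0.388889
  k=4: 0.21875
  k=5: 0.14
  k=6: 0.097222
  k=7: 0.071429
  k=8: 0.054688
  k=9: 0.04321
  k=10: 0.035
  k=11: 0.028926
  k=12: 0.024306
  k=13: 0.02071
  k=14: 0.017857
Step 2: Partial sum = 3.5 + 0.875 + 0.388889 + 0.21875 + 0.14 + 0.097222 + 0.071429 + 0.054688 + 0.04321 + 0.035 + 0.028926 + 0.024306 + 0.02071 + 0.017857
     = 5.515985
Step 3: The full series sum_(k>=1) 3.5*1/k^2 converges (p-series with p = 2 > 1; a constant multiple of a convergent series converges).
Step 4: Fix eps > 0. Since sum_k m(|f_k - f| > eps) < infinity, the Borel-Cantelli lemma gives
        m(limsup_k {|f_k - f| > eps}) = 0, i.e. for a.e. x, |f_k(x) - f(x)| <= eps for all large k.
        Applying this with eps = 1/j for j = 1, 2, ... and intersecting the countably many full-measure sets,
        for a.e. x we get limsup_k |f_k(x) - f(x)| <= 1/j for every j, hence f_k -> f almost everywhere.
Conclusion: series converges; Borel-Cantelli yields f_k -> f a.e.


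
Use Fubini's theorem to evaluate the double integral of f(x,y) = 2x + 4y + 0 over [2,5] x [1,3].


By Fubini, integrate in x first, then y.
Step 1: Fix y, integrate over x in [2,5]:
  integral(2x + 4y + 0, x=2..5)
  = 2*(5^2 - 2^2)/2 + (4y + 0)*(5 - 2)
  = 21 + (4y + 0)*3
  = 21 + 12y + 0
  = 21 + 12y
Step 2: Integrate over y in [1,3]:
  integral(21 + 12y, y=1..3)
  = 21*2 + 12*(3^2 - 1^2)/2
  = 42 + 48
  = 90


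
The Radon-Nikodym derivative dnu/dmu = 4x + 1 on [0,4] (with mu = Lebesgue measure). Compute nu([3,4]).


nu(A) = integral_A (dnu/dmu) dmu = integral_3^4 (4x + 1) dx
Step 1: Antiderivative F(x) = (4/2)x^2 + 1x
Step 2: F(4) = (4/2)*4^2 + 1*4 = 32 + 4 = 36
Step 3: F(3) = (4/2)*3^2 + 1*3 = 18 + 3 = 21
Step 4: nu([3,4]) = F(4) - F(3) = 36 - 21 = 15


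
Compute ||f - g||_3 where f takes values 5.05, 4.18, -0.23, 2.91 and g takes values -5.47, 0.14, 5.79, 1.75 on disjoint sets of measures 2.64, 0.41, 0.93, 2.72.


Step 1: Compute differences f_i - g_i:
  5.05 - -5.47 = 10.52
  4.18 - 0.14 = 4.04
  -0.23 - 5.79 = -6.02
  2.91 - 1.75 = 1.16
Step 2: Compute |diff|^3 * measure for each set:
  |10.52|^3 * 2.64 = 1164.252608 * 2.64 = 3073.626885
  |4.04|^3 * 0.41 = 65.939264 * 0.41 = 27.035098
  |-6.02|^3 * 0.93 = 218.167208 * 0.93 = 202.895503
  |1.16|^3 * 2.72 = 1.560896 * 2.72 = 4.245637
Step 3: Sum = 3307.803124
Step 4: ||f-g||_3 = (3307.803124)^(1/3) = 14.899781


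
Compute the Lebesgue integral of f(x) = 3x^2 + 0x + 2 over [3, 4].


The Lebesgue integral of a Riemann-integrable function agrees with the Riemann integral.
Antiderivative F(x) = (3/3)x^3 + (0/2)x^2 + 2x
F(4) = (3/3)*4^3 + (0/2)*4^2 + 2*4
     = (3/3)*64 + (0/2)*16 + 2*4
     = 64 + 0.0 + 8
     = 72
F(3) = 33
Integral = F(4) - F(3) = 72 - 33 = 39


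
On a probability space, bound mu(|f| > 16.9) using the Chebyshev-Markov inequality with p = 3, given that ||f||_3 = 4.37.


Chebyshev/Markov inequality: mu(|f| > eps) <= (||f||_p / eps)^p
Step 1: ||f||_3 / eps = 4.37 / 16.9 = 0.25858
Step 2: Raise to power p = 3:
  (0.25858)^3 = 0.01729
Step 3: Therefore mu(|f| > 16.9) <= 0.01729


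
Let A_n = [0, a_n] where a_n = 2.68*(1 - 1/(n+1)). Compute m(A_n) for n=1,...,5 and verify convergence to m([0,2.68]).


By continuity of measure from below: if A_n increases to A, then m(A_n) -> m(A).
Here A = [0, 2.68], so m(A) = 2.68
Step 1: a_1 = 2.68*(1 - 1/2) = 1.34, m(A_1) = 1.34
Step 2: a_2 = 2.68*(1 - 1/3) = 1.7867, m(A_2) = 1.7867
Step 3: a_3 = 2.68*(1 - 1/4) = 2.01, m(A_3) = 2.01
Step 4: a_4 = 2.68*(1 - 1/5) = 2.144, m(A_4) = 2.144
Step 5: a_5 = 2.68*(1 - 1/6) = 2.2333, m(A_5) = 2.2333
Limit: m(A_n) -> m([0,2.68]) = 2.68


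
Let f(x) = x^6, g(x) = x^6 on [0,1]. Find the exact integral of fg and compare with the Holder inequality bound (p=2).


Step 1: Exact integral of f*g = integral(x^12, 0, 1) = 1/13
     = 0.076923
Step 2: Holder bound with p=2, q=2:
  ||f||_p = (integral x^12 dx)^(1/2) = (1/13)^(1/2) = 0.27735
  ||g||_q = (integral x^12 dx)^(1/2) = (1/13)^(1/2) = 0.27735
Step 3: Holder bound = ||f||_p * ||g||_q = 0.27735 * 0.27735 = 0.076923
Verification: 0.076923 <= 0.076923 (Holder holds)


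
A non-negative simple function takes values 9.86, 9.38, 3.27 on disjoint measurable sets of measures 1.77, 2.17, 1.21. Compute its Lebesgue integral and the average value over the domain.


Step 1: Integral = sum(value_i * measure_i)
= 9.86*1.77 + 9.38*2.17 + 3.27*1.21
= 17.4522 + 20.3546 + 3.9567
= 41.7635
Step 2: Total measure of domain = 1.77 + 2.17 + 1.21 = 5.15
Step 3: Average value = 41.7635 / 5.15 = 8.109417


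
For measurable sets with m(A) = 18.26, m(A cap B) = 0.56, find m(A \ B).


m(A \ B) = m(A) - m(A n B)
= 18.26 - 0.56
= 17.7


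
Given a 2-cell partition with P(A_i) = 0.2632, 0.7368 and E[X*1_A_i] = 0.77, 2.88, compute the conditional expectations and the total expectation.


For each cell A_i: E[X|A_i] = E[X*1_A_i] / P(A_i)
Step 1: E[X|A_1] = 0.77 / 0.2632 = 2.925532
Step 2: E[X|A_2] = 2.88 / 0.7368 = 3.908795
Verification: E[X] = sum E[X*1_A_i] = 0.77 + 2.88 = 3.65
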